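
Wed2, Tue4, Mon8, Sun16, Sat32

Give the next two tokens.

Day: runs backward through the weekdays Mon→Sun, so Wed, Tue, Mon, Sun, Sat → Fri → Thu.
Second component: 2, 4, 8, 16, 32 → 64 → 128 (×2 each step).
So the next two tokens are Fri64 and Thu128.

Fri64 then Thu128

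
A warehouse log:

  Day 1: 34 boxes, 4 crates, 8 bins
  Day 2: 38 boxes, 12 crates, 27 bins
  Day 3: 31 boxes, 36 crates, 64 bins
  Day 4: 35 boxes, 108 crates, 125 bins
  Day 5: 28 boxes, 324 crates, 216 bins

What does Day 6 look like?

Boxes goes 34, 38, 31, 35, 28 → 32 (alternating steps +4, −7, +4, −7, …).
Crates goes 4, 12, 36, 108, 324 → 972 (×3 each step).
Bins — perfect cubes: 2³, 3³, 4³, …: 8, 27, 64, 125, 216 → 343.
Putting it together: 32 boxes, 972 crates, 343 bins.

32 boxes, 972 crates, 343 bins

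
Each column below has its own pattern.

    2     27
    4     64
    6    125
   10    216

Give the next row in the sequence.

First component goes 2, 4, 6, 10 → 16 (each term is the sum of the two before it).
Second component goes 27, 64, 125, 216 → 343 (perfect cubes: 3³, 4³, 5³, …).
Combining the parts gives 16  343.

16  343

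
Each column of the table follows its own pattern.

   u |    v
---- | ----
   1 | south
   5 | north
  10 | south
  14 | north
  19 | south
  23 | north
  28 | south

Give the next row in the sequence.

32  north

Column u: alternating steps +4, +5, +4, +5, …, so 1, 5, 10, 14, 19, 23, 28 → 32.
Column v: alternates south ↔ north; south, north, south, north, south, north, south → north.
So the next row is 32  north.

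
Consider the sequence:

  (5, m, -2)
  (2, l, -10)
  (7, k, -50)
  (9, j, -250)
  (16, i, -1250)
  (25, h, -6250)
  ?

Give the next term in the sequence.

(41, g, -31250)

For the first entry, each term is the sum of the two before it: 5, 2, 7, 9, 16, 25 → 41.
Letter: letters move back 1 place in the alphabet; m, l, k, j, i, h → g.
Third entry: ×5 each step, so -2, -10, -50, -250, -1250, -6250 → -31250.
Putting it together: (41, g, -31250).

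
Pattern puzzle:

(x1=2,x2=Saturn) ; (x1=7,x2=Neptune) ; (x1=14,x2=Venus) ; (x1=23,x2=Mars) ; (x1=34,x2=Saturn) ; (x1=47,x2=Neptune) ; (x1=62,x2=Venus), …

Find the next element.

For the x1, differences are 5, 7, 9, … (increasing by 2 each time): 2, 7, 14, 23, 34, 47, 62 → 79.
X2: Saturn, Neptune, Venus, Mars, Saturn, Neptune, Venus → Mars (repeats Saturn → Neptune → Venus → Mars).
So the next element is (x1=79,x2=Mars).

(x1=79,x2=Mars)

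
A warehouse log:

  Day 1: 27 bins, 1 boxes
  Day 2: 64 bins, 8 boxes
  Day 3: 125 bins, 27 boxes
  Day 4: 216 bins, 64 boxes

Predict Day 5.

343 bins, 125 boxes

Bins: 27, 64, 125, 216 → 343 (perfect cubes: 3³, 4³, 5³, …).
Boxes — perfect cubes: 1³, 2³, 3³, …: 1, 8, 27, 64 → 125.
Combining the parts gives 343 bins, 125 boxes.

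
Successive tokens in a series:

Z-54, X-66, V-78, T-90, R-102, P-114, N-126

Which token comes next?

For the letter, letters move back 2 places in the alphabet: Z, X, V, T, R, P, N → L.
Second component: +12 each step; 54, 66, 78, 90, 102, 114, 126 → 138.
Putting it together: L-138.

L-138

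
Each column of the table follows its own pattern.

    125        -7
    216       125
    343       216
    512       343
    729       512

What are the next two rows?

1000  729; 1331  1000

First component: perfect cubes: 5³, 6³, 7³, …; 125, 216, 343, 512, 729 → 1000 → 1331.
For the second component, always the previous value of the first component: -7, 125, 216, 343, 512 → 729 → 1000.
So the next two rows are 1000  729 and 1331  1000.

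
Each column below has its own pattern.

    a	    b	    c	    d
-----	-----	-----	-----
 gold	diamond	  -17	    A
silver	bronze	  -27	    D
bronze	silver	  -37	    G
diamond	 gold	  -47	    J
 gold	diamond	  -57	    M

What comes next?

silver  bronze  -67  P

Column a: repeats gold → silver → bronze → diamond; gold, silver, bronze, diamond, gold → silver.
Column b goes diamond, bronze, silver, gold, diamond → bronze (repeats diamond → bronze → silver → gold).
For the column c, −10 each step: -17, -27, -37, -47, -57 → -67.
Column d: A, D, G, J, M → P (letters move forward 3 places in the alphabet).
So the next row is silver  bronze  -67  P.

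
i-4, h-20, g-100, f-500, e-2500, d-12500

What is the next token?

c-62500

Letter: i, h, g, f, e, d → c (letters move back 1 place in the alphabet).
Second component — ×5 each step: 4, 20, 100, 500, 2500, 12500 → 62500.
So the next token is c-62500.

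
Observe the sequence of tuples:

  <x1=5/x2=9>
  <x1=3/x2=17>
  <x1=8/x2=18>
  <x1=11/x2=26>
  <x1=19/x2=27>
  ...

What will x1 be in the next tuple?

X1: each term is the sum of the two before it; 5, 3, 8, 11, 19 → 30.

30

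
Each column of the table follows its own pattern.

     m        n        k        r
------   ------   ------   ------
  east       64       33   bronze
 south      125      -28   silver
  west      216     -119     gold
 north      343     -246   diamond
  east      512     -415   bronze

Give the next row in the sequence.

south  729  -632  silver

Column m: east, south, west, north, east → south (repeats east → south → west → north).
Column n: 64, 125, 216, 343, 512 → 729 (perfect cubes: 4³, 5³, 6³, …).
Column k: 33, -28, -119, -246, -415 → -632 (together with the column n always sums to 97).
Column r: bronze, silver, gold, diamond, bronze → silver (repeats bronze → silver → gold → diamond).
Combining the parts gives south  729  -632  silver.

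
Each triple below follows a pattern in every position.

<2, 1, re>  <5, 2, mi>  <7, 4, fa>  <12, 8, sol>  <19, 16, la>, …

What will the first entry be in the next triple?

31

First entry — each term is the sum of the two before it: 2, 5, 7, 12, 19 → 31.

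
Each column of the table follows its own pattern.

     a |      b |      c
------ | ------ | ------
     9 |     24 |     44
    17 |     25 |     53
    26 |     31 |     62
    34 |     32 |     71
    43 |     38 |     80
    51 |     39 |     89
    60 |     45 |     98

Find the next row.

Column a: 9, 17, 26, 34, 43, 51, 60 → 68 (alternating steps +8, +9, +8, +9, …).
Column b: alternating steps +1, +6, +1, +6, …; 24, 25, 31, 32, 38, 39, 45 → 46.
Column c: +9 each step; 44, 53, 62, 71, 80, 89, 98 → 107.
So the next row is 68  46  107.

68  46  107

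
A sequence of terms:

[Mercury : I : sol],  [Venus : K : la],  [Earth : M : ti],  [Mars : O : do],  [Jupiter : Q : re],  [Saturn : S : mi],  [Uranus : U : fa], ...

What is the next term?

[Neptune : W : sol]

Planet: runs through the planets Mercury→Neptune; Mercury, Venus, Earth, Mars, Jupiter, Saturn, Uranus → Neptune.
For the letter, letters move forward 2 places in the alphabet: I, K, M, O, Q, S, U → W.
Note: runs through the solfège scale do→ti, so sol, la, ti, do, re, mi, fa → sol.
Combining the parts gives [Neptune : W : sol].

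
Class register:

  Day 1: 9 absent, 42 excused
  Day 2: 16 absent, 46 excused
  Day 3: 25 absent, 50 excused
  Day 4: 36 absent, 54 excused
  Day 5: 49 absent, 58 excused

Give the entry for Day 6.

Absent: perfect squares: 3², 4², 5², …; 9, 16, 25, 36, 49 → 64.
Excused: +4 each step, so 42, 46, 50, 54, 58 → 62.
Putting it together: 64 absent, 62 excused.

64 absent, 62 excused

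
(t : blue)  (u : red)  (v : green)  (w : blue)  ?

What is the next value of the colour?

red

Colour: repeats blue → red → green; blue, red, green, blue → red.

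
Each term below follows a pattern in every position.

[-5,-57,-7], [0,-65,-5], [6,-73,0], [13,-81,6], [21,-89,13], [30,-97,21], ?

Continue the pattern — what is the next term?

First entry goes -5, 0, 6, 13, 21, 30 → 40 (differences are 5, 6, 7, … (increasing by 1 each time)).
Second entry: −8 each step, so -57, -65, -73, -81, -89, -97 → -105.
Third entry: always the previous value of the first entry, so -7, -5, 0, 6, 13, 21 → 30.
So the next term is [40,-105,30].

[40,-105,30]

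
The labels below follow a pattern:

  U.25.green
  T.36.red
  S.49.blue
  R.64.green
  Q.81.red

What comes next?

Letter: letters move back 1 place in the alphabet; U, T, S, R, Q → P.
Second component: perfect squares: 5², 6², 7², …, so 25, 36, 49, 64, 81 → 100.
Colour: repeats green → red → blue, so green, red, blue, green, red → blue.
Putting it together: P.100.blue.

P.100.blue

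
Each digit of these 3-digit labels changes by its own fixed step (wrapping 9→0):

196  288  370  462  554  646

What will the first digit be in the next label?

First digit: +1 each step, mod 10; 1, 2, 3, 4, 5, 6 → 7.

7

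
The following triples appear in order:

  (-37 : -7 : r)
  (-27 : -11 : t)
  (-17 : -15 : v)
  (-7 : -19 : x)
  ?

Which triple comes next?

(3 : -23 : z)

For the first value, +10 each step: -37, -27, -17, -7 → 3.
For the second value, −4 each step: -7, -11, -15, -19 → -23.
Letter goes r, t, v, x → z (letters move forward 2 places in the alphabet).
Putting it together: (3 : -23 : z).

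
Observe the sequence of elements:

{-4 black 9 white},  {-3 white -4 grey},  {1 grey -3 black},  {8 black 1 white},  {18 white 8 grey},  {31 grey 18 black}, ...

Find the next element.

First part: differences are 1, 4, 7, … (increasing by 3 each time); -4, -3, 1, 8, 18, 31 → 47.
For the first shade, repeats black → white → grey: black, white, grey, black, white, grey → black.
Third part — always the previous value of the first part: 9, -4, -3, 1, 8, 18 → 31.
Second shade goes white, grey, black, white, grey, black → white (repeats white → grey → black).
Combining the parts gives {47 black 31 white}.

{47 black 31 white}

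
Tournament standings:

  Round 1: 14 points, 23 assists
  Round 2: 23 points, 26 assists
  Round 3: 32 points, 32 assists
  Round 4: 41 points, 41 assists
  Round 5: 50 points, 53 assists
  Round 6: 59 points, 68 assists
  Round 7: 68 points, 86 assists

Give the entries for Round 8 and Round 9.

77 points, 107 assists; 86 points, 131 assists

Points: 14, 23, 32, 41, 50, 59, 68 → 77 → 86 (+9 each step).
For the assists, differences are 3, 6, 9, … (increasing by 3 each time): 23, 26, 32, 41, 53, 68, 86 → 107 → 131.
So the next two rows are 77 points, 107 assists and 86 points, 131 assists.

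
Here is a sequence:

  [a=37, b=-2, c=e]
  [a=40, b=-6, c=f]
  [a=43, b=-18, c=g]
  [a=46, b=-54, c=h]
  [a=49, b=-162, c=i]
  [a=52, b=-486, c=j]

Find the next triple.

[a=55, b=-1458, c=k]

A: +3 each step, so 37, 40, 43, 46, 49, 52 → 55.
B: ×3 each step; -2, -6, -18, -54, -162, -486 → -1458.
C — letters move forward 1 place in the alphabet: e, f, g, h, i, j → k.
Combining the parts gives [a=55, b=-1458, c=k].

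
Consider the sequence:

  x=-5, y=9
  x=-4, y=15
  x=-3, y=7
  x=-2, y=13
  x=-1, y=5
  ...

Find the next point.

X — +1 each step: -5, -4, -3, -2, -1 → 0.
Y: alternating steps +6, −8, +6, −8, …, so 9, 15, 7, 13, 5 → 11.
Combining the parts gives x=0, y=11.

x=0, y=11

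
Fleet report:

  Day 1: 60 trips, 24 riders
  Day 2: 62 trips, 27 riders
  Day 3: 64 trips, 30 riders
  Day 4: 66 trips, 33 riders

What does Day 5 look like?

Trips goes 60, 62, 64, 66 → 68 (+2 each step).
Riders — +3 each step: 24, 27, 30, 33 → 36.
Putting it together: 68 trips, 36 riders.

68 trips, 36 riders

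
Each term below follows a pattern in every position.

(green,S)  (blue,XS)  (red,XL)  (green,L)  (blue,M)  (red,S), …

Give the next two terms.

Colour: green, blue, red, green, blue, red → green → blue (repeats green → blue → red).
Size: S, XS, XL, L, M, S → XS → XL (repeats S → XS → XL → L → M).
Putting the parts together: (green,XS) and then (blue,XL).

(green,XS), (blue,XL)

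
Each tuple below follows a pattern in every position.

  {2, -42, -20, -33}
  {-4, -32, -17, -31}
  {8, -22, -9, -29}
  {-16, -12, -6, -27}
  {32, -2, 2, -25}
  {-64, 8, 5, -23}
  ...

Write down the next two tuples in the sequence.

{128, 18, 13, -21}, {-256, 28, 16, -19}

First coordinate: 2, -4, 8, -16, 32, -64 → 128 → -256 (×(-2) each step).
Second coordinate goes -42, -32, -22, -12, -2, 8 → 18 → 28 (+10 each step).
Third coordinate: -20, -17, -9, -6, 2, 5 → 13 → 16 (alternating steps +3, +8, +3, +8, …).
For the fourth coordinate, +2 each step: -33, -31, -29, -27, -25, -23 → -21 → -19.
Putting the parts together: {128, 18, 13, -21} and then {-256, 28, 16, -19}.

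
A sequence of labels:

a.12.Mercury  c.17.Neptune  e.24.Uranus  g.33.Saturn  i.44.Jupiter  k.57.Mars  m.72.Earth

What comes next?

Letter — letters move forward 2 places in the alphabet: a, c, e, g, i, k, m → o.
Second component: 12, 17, 24, 33, 44, 57, 72 → 89 (differences are 5, 7, 9, … (increasing by 2 each time)).
Planet: Mercury, Neptune, Uranus, Saturn, Jupiter, Mars, Earth → Venus (runs backward through the planets Mercury→Neptune).
So the next label is o.89.Venus.

o.89.Venus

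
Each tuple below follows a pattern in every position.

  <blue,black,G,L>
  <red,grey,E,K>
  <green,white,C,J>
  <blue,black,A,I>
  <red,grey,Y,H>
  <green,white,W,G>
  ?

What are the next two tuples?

<blue,black,U,F>, <red,grey,S,E>

For the colour, repeats blue → red → green: blue, red, green, blue, red, green → blue → red.
Shade: repeats black → grey → white; black, grey, white, black, grey, white → black → grey.
First letter — letters move back 2 places in the alphabet, wrapping A→Z: G, E, C, A, Y, W → U → S.
Second letter goes L, K, J, I, H, G → F → E (letters move back 1 place in the alphabet).
So the next two tuples are <blue,black,U,F> and <red,grey,S,E>.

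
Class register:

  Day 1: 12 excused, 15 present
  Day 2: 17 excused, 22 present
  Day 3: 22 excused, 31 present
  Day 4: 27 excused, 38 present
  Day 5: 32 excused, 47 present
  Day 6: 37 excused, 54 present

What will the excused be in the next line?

Excused: +5 each step, so 12, 17, 22, 27, 32, 37 → 42.

42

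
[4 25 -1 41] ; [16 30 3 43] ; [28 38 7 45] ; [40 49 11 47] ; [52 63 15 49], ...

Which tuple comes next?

First coordinate goes 4, 16, 28, 40, 52 → 64 (+12 each step).
Second coordinate goes 25, 30, 38, 49, 63 → 80 (differences are 5, 8, 11, … (increasing by 3 each time)).
Third coordinate: -1, 3, 7, 11, 15 → 19 (+4 each step).
Fourth coordinate: +2 each step; 41, 43, 45, 47, 49 → 51.
Putting it together: [64 80 19 51].

[64 80 19 51]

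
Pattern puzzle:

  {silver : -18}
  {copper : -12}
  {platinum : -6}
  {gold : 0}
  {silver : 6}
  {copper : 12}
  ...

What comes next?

Metal goes silver, copper, platinum, gold, silver, copper → platinum (repeats silver → copper → platinum → gold).
Second component: +6 each step; -18, -12, -6, 0, 6, 12 → 18.
Combining the parts gives {platinum : 18}.

{platinum : 18}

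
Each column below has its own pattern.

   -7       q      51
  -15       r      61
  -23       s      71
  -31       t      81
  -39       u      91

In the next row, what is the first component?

-47

First component: −8 each step, so -7, -15, -23, -31, -39 → -47.
Letter goes q, r, s, t, u → v (letters move forward 1 place in the alphabet).
For the third component, +10 each step: 51, 61, 71, 81, 91 → 101.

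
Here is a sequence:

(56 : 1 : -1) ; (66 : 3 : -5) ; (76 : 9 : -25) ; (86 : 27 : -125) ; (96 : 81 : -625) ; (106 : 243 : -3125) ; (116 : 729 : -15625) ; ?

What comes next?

First coordinate — +10 each step: 56, 66, 76, 86, 96, 106, 116 → 126.
Second coordinate — ×3 each step: 1, 3, 9, 27, 81, 243, 729 → 2187.
For the third coordinate, ×5 each step: -1, -5, -25, -125, -625, -3125, -15625 → -78125.
Combining the parts gives (126 : 2187 : -78125).

(126 : 2187 : -78125)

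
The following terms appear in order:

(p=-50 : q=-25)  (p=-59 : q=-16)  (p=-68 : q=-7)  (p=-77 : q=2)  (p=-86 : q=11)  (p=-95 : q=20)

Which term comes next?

(p=-104 : q=29)

P — −9 each step: -50, -59, -68, -77, -86, -95 → -104.
Q goes -25, -16, -7, 2, 11, 20 → 29 (+9 each step).
So the next term is (p=-104 : q=29).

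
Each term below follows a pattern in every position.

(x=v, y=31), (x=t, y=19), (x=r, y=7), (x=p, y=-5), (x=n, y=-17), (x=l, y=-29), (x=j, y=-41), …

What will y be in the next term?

-53

Y: −12 each step, so 31, 19, 7, -5, -17, -29, -41 → -53.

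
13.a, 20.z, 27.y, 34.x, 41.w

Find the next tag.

48.v

For the first component, +7 each step: 13, 20, 27, 34, 41 → 48.
Letter: letters move back 1 place in the alphabet, wrapping A→Z, so a, z, y, x, w → v.
Combining the parts gives 48.v.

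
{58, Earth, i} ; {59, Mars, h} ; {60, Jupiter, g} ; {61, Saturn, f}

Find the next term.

For the first slot, +1 each step: 58, 59, 60, 61 → 62.
Planet — runs through the planets Mercury→Neptune: Earth, Mars, Jupiter, Saturn → Uranus.
Letter goes i, h, g, f → e (letters move back 1 place in the alphabet).
Combining the parts gives {62, Uranus, e}.

{62, Uranus, e}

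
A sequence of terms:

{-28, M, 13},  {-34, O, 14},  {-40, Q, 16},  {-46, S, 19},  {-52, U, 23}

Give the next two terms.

First slot: −6 each step; -28, -34, -40, -46, -52 → -58 → -64.
For the letter, letters move forward 2 places in the alphabet: M, O, Q, S, U → W → Y.
Third slot: differences are 1, 2, 3, … (increasing by 1 each time); 13, 14, 16, 19, 23 → 28 → 34.
Putting the parts together: {-58, W, 28} and then {-64, Y, 34}.

{-58, W, 28}, {-64, Y, 34}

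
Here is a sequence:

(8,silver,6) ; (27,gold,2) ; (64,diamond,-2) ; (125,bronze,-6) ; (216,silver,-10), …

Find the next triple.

(343,gold,-14)

First part — perfect cubes: 2³, 3³, 4³, …: 8, 27, 64, 125, 216 → 343.
Rank: silver, gold, diamond, bronze, silver → gold (repeats silver → gold → diamond → bronze).
Third part — −4 each step: 6, 2, -2, -6, -10 → -14.
Putting it together: (343,gold,-14).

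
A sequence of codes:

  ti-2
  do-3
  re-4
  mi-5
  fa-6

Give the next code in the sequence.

sol-7

Note goes ti, do, re, mi, fa → sol (runs through the solfège scale do→ti).
For the second component, +1 each step: 2, 3, 4, 5, 6 → 7.
Combining the parts gives sol-7.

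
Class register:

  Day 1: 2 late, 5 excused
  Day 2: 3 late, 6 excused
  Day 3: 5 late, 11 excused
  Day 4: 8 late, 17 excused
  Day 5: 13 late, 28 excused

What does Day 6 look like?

Late goes 2, 3, 5, 8, 13 → 21 (each term is the sum of the two before it).
Excused — each term is the sum of the two before it: 5, 6, 11, 17, 28 → 45.
So the next record is 21 late, 45 excused.

21 late, 45 excused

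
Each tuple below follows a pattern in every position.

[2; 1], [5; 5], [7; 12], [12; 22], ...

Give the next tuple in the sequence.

[19; 35]

For the first value, each term is the sum of the two before it: 2, 5, 7, 12 → 19.
Second value: 1, 5, 12, 22 → 35 (differences are 4, 7, 10, … (increasing by 3 each time)).
Putting it together: [19; 35].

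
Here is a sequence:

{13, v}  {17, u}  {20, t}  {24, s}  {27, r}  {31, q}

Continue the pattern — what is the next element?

First coordinate: alternating steps +4, +3, +4, +3, …, so 13, 17, 20, 24, 27, 31 → 34.
Letter goes v, u, t, s, r, q → p (letters move back 1 place in the alphabet).
Putting it together: {34, p}.

{34, p}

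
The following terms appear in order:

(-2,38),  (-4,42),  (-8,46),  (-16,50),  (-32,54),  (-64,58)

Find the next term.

(-128,62)

First entry: -2, -4, -8, -16, -32, -64 → -128 (×2 each step).
Second entry: +4 each step, so 38, 42, 46, 50, 54, 58 → 62.
So the next term is (-128,62).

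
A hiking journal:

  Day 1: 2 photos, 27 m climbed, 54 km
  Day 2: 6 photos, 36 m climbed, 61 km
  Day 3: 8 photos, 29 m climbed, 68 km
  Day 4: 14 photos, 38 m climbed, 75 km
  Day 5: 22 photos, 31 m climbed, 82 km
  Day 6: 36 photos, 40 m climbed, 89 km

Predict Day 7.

Photos goes 2, 6, 8, 14, 22, 36 → 58 (each term is the sum of the two before it).
For the m climbed, alternating steps +9, −7, +9, −7, …: 27, 36, 29, 38, 31, 40 → 33.
Km: +7 each step; 54, 61, 68, 75, 82, 89 → 96.
So the next row is 58 photos, 33 m climbed, 96 km.

58 photos, 33 m climbed, 96 km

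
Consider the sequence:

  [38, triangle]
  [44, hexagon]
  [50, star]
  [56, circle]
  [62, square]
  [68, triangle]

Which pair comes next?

For the first entry, +6 each step: 38, 44, 50, 56, 62, 68 → 74.
Shape: repeats triangle → hexagon → star → circle → square, so triangle, hexagon, star, circle, square, triangle → hexagon.
Putting it together: [74, hexagon].

[74, hexagon]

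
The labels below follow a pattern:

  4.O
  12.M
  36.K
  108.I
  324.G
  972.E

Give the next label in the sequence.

2916.C

First component: ×3 each step, so 4, 12, 36, 108, 324, 972 → 2916.
Letter — letters move back 2 places in the alphabet: O, M, K, I, G, E → C.
Putting it together: 2916.C.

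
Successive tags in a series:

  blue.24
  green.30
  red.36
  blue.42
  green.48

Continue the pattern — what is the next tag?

red.54

Colour: blue, green, red, blue, green → red (repeats blue → green → red).
Second component: +6 each step, so 24, 30, 36, 42, 48 → 54.
Putting it together: red.54.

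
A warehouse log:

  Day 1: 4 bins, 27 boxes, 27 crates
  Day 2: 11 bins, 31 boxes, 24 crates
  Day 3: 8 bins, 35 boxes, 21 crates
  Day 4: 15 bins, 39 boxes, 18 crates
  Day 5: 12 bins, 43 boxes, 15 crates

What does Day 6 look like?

19 bins, 47 boxes, 12 crates

Bins: 4, 11, 8, 15, 12 → 19 (alternating steps +7, −3, +7, −3, …).
Boxes — +4 each step: 27, 31, 35, 39, 43 → 47.
Crates goes 27, 24, 21, 18, 15 → 12 (−3 each step).
Putting it together: 19 bins, 47 boxes, 12 crates.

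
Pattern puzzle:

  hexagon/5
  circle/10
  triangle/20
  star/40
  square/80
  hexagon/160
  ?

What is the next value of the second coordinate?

Second coordinate: 5, 10, 20, 40, 80, 160 → 320 (×2 each step).

320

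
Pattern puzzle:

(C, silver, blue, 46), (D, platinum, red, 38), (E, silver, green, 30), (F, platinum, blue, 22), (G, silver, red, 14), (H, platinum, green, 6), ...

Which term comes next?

Letter — letters move forward 1 place in the alphabet: C, D, E, F, G, H → I.
Metal — alternates silver ↔ platinum: silver, platinum, silver, platinum, silver, platinum → silver.
For the colour, repeats blue → red → green: blue, red, green, blue, red, green → blue.
Fourth slot — −8 each step: 46, 38, 30, 22, 14, 6 → -2.
Putting it together: (I, silver, blue, -2).

(I, silver, blue, -2)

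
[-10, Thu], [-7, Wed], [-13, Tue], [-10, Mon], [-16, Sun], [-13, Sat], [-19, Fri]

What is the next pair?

[-16, Thu]

First value: -10, -7, -13, -10, -16, -13, -19 → -16 (alternating steps +3, −6, +3, −6, …).
Day: Thu, Wed, Tue, Mon, Sun, Sat, Fri → Thu (runs backward through the weekdays Mon→Sun).
So the next pair is [-16, Thu].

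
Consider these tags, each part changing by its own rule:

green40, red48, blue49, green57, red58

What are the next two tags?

Colour: repeats green → red → blue; green, red, blue, green, red → blue → green.
Second component: alternating steps +8, +1, +8, +1, …, so 40, 48, 49, 57, 58 → 66 → 67.
So the next two tags are blue66 and green67.

blue66 then green67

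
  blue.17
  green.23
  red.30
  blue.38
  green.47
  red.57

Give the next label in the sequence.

blue.68

Colour — repeats blue → green → red: blue, green, red, blue, green, red → blue.
Second component: differences are 6, 7, 8, … (increasing by 1 each time); 17, 23, 30, 38, 47, 57 → 68.
Putting it together: blue.68.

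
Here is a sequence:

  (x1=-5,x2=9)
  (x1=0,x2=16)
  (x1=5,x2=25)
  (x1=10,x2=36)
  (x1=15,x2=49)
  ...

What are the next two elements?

(x1=20,x2=64), (x1=25,x2=81)

X1: -5, 0, 5, 10, 15 → 20 → 25 (+5 each step).
For the x2, perfect squares: 3², 4², 5², …: 9, 16, 25, 36, 49 → 64 → 81.
So the next two elements are (x1=20,x2=64) and (x1=25,x2=81).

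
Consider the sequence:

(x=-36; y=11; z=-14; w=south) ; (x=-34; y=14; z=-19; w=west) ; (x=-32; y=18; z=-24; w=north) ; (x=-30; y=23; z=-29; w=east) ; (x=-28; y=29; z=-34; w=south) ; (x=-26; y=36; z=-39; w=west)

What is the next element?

(x=-24; y=44; z=-44; w=north)

X — +2 each step: -36, -34, -32, -30, -28, -26 → -24.
Y — differences are 3, 4, 5, … (increasing by 1 each time): 11, 14, 18, 23, 29, 36 → 44.
Z: −5 each step, so -14, -19, -24, -29, -34, -39 → -44.
W: repeats south → west → north → east; south, west, north, east, south, west → north.
So the next element is (x=-24; y=44; z=-44; w=north).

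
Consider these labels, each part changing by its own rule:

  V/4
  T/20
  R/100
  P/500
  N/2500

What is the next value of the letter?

L

Letter: letters move back 2 places in the alphabet, so V, T, R, P, N → L.
Second component: 4, 20, 100, 500, 2500 → 12500 (×5 each step).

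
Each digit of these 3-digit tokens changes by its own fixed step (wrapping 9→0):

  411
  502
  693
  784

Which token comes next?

875

First digit: 4, 5, 6, 7 → 8 (+1 each step, mod 10).
Second digit goes 1, 0, 9, 8 → 7 (−1 each step, mod 10).
Third digit goes 1, 2, 3, 4 → 5 (+1 each step, mod 10).
Putting it together: 875.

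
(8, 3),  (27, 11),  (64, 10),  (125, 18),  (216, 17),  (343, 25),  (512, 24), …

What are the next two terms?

First value: 8, 27, 64, 125, 216, 343, 512 → 729 → 1000 (perfect cubes: 2³, 3³, 4³, …).
Second value: alternating steps +8, −1, +8, −1, …; 3, 11, 10, 18, 17, 25, 24 → 32 → 31.
Putting the parts together: (729, 32) and then (1000, 31).

(729, 32), (1000, 31)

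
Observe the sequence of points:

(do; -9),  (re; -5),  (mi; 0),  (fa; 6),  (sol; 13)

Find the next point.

For the note, runs through the solfège scale do→ti: do, re, mi, fa, sol → la.
For the second component, differences are 4, 5, 6, … (increasing by 1 each time): -9, -5, 0, 6, 13 → 21.
So the next point is (la; 21).

(la; 21)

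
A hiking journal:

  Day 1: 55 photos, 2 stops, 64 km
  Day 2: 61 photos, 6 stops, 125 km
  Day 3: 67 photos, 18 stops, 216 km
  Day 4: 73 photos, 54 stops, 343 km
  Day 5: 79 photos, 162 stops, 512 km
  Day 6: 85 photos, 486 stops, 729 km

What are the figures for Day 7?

91 photos, 1458 stops, 1000 km

For the photos, +6 each step: 55, 61, 67, 73, 79, 85 → 91.
Stops goes 2, 6, 18, 54, 162, 486 → 1458 (×3 each step).
Km goes 64, 125, 216, 343, 512, 729 → 1000 (perfect cubes: 4³, 5³, 6³, …).
So the next line is 91 photos, 1458 stops, 1000 km.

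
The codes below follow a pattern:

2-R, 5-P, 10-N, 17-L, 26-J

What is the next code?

First component goes 2, 5, 10, 17, 26 → 37 (differences are 3, 5, 7, … (increasing by 2 each time)).
Letter: R, P, N, L, J → H (letters move back 2 places in the alphabet).
So the next code is 37-H.

37-H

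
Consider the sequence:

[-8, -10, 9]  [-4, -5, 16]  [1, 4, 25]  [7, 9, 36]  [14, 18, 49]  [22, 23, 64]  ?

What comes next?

[31, 32, 81]

First slot: differences are 4, 5, 6, … (increasing by 1 each time); -8, -4, 1, 7, 14, 22 → 31.
For the second slot, alternating steps +5, +9, +5, +9, …: -10, -5, 4, 9, 18, 23 → 32.
Third slot: perfect squares: 3², 4², 5², …; 9, 16, 25, 36, 49, 64 → 81.
Combining the parts gives [31, 32, 81].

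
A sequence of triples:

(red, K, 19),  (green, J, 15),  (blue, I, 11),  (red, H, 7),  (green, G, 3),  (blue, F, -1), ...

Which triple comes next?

Colour goes red, green, blue, red, green, blue → red (repeats red → green → blue).
Letter goes K, J, I, H, G, F → E (letters move back 1 place in the alphabet).
Third part goes 19, 15, 11, 7, 3, -1 → -5 (−4 each step).
Putting it together: (red, E, -5).

(red, E, -5)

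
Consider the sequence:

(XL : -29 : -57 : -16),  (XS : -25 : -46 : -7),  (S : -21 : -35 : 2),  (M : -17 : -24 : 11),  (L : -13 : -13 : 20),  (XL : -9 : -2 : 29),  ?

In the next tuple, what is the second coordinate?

Second coordinate goes -29, -25, -21, -17, -13, -9 → -5 (+4 each step).

-5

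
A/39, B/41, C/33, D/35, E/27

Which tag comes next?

F/29

For the letter, letters move forward 1 place in the alphabet: A, B, C, D, E → F.
For the second component, alternating steps +2, −8, +2, −8, …: 39, 41, 33, 35, 27 → 29.
Putting it together: F/29.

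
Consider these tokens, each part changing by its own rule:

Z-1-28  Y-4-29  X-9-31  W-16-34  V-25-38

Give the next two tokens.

U-36-43, T-49-49

Letter — letters move back 1 place in the alphabet: Z, Y, X, W, V → U → T.
Second component: 1, 4, 9, 16, 25 → 36 → 49 (perfect squares: 1², 2², 3², …).
For the third component, differences are 1, 2, 3, … (increasing by 1 each time): 28, 29, 31, 34, 38 → 43 → 49.
Putting the parts together: U-36-43 and then T-49-49.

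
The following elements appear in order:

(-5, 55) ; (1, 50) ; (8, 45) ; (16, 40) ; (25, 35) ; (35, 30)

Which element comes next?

First value goes -5, 1, 8, 16, 25, 35 → 46 (differences are 6, 7, 8, … (increasing by 1 each time)).
Second value — −5 each step: 55, 50, 45, 40, 35, 30 → 25.
Putting it together: (46, 25).

(46, 25)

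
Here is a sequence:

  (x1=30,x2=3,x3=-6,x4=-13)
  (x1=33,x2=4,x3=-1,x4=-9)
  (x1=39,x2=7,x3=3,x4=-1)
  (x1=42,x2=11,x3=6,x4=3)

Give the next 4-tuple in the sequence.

For the x1, alternating steps +3, +6, +3, +6, …: 30, 33, 39, 42 → 48.
For the x2, each term is the sum of the two before it: 3, 4, 7, 11 → 18.
X3: -6, -1, 3, 6 → 8 (differences are 5, 4, 3, … (decreasing by 1 each time)).
X4 goes -13, -9, -1, 3 → 11 (alternating steps +4, +8, +4, +8, …).
Combining the parts gives (x1=48,x2=18,x3=8,x4=11).

(x1=48,x2=18,x3=8,x4=11)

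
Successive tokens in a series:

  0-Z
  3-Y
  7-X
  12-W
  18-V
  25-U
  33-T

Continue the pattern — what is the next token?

42-S

First component: 0, 3, 7, 12, 18, 25, 33 → 42 (differences are 3, 4, 5, … (increasing by 1 each time)).
Letter: letters move back 1 place in the alphabet; Z, Y, X, W, V, U, T → S.
Putting it together: 42-S.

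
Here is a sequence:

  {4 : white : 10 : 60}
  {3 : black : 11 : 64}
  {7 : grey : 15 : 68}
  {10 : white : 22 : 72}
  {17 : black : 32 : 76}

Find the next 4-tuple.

{27 : grey : 45 : 80}

First component: each term is the sum of the two before it, so 4, 3, 7, 10, 17 → 27.
For the shade, repeats white → black → grey: white, black, grey, white, black → grey.
Third component: differences are 1, 4, 7, … (increasing by 3 each time); 10, 11, 15, 22, 32 → 45.
For the fourth component, +4 each step: 60, 64, 68, 72, 76 → 80.
Putting it together: {27 : grey : 45 : 80}.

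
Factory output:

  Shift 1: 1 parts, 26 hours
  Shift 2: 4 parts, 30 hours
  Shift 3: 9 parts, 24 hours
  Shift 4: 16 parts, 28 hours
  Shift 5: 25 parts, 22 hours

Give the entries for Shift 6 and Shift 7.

Parts: 1, 4, 9, 16, 25 → 36 → 49 (perfect squares: 1², 2², 3², …).
For the hours, alternating steps +4, −6, +4, −6, …: 26, 30, 24, 28, 22 → 26 → 20.
Putting the parts together: 36 parts, 26 hours and then 49 parts, 20 hours.

36 parts, 26 hours; 49 parts, 20 hours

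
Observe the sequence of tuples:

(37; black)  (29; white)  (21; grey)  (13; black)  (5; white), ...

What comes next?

(-3; grey)

First entry goes 37, 29, 21, 13, 5 → -3 (−8 each step).
For the shade, repeats black → white → grey: black, white, grey, black, white → grey.
Combining the parts gives (-3; grey).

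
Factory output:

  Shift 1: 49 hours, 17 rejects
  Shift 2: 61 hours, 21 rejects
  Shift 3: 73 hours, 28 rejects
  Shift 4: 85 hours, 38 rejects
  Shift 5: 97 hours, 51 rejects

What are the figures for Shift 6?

109 hours, 67 rejects

Hours goes 49, 61, 73, 85, 97 → 109 (+12 each step).
Rejects: differences are 4, 7, 10, … (increasing by 3 each time), so 17, 21, 28, 38, 51 → 67.
Putting it together: 109 hours, 67 rejects.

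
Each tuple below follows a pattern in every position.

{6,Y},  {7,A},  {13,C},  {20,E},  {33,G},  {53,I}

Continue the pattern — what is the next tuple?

{86,K}

For the first slot, each term is the sum of the two before it: 6, 7, 13, 20, 33, 53 → 86.
Letter: Y, A, C, E, G, I → K (letters move forward 2 places in the alphabet, wrapping Z→A).
Combining the parts gives {86,K}.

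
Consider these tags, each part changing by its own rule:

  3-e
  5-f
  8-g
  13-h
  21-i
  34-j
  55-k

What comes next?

89-l

First component: each term is the sum of the two before it, so 3, 5, 8, 13, 21, 34, 55 → 89.
For the letter, letters move forward 1 place in the alphabet: e, f, g, h, i, j, k → l.
Putting it together: 89-l.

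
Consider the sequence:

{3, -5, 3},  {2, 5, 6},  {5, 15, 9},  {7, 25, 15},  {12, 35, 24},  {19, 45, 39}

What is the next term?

{31, 55, 63}

For the first value, each term is the sum of the two before it: 3, 2, 5, 7, 12, 19 → 31.
Second value: +10 each step; -5, 5, 15, 25, 35, 45 → 55.
For the third value, each term is the sum of the two before it: 3, 6, 9, 15, 24, 39 → 63.
Putting it together: {31, 55, 63}.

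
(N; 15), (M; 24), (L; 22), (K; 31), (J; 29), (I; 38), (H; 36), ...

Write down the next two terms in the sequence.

(G; 45), (F; 43)

For the letter, letters move back 1 place in the alphabet: N, M, L, K, J, I, H → G → F.
Second slot: alternating steps +9, −2, +9, −2, …; 15, 24, 22, 31, 29, 38, 36 → 45 → 43.
So the next two terms are (G; 45) and (F; 43).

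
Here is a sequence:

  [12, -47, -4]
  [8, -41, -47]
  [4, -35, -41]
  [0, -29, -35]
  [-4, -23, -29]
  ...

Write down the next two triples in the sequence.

[-8, -17, -23], [-12, -11, -17]

First component: 12, 8, 4, 0, -4 → -8 → -12 (−4 each step).
Second component: +6 each step; -47, -41, -35, -29, -23 → -17 → -11.
Third component — always the previous value of the second component: -4, -47, -41, -35, -29 → -23 → -17.
So the next two triples are [-8, -17, -23] and [-12, -11, -17].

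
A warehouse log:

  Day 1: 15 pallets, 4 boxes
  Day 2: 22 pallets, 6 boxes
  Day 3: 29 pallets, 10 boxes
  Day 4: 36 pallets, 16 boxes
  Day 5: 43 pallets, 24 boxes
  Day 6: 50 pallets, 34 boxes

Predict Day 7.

57 pallets, 46 boxes

Pallets: +7 each step, so 15, 22, 29, 36, 43, 50 → 57.
Boxes: 4, 6, 10, 16, 24, 34 → 46 (differences are 2, 4, 6, … (increasing by 2 each time)).
Putting it together: 57 pallets, 46 boxes.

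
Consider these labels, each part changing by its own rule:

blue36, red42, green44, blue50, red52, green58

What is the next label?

Colour — repeats blue → red → green: blue, red, green, blue, red, green → blue.
Second component: 36, 42, 44, 50, 52, 58 → 60 (alternating steps +6, +2, +6, +2, …).
Putting it together: blue60.

blue60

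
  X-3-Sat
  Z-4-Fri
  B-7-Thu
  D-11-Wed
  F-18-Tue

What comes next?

Letter: letters move forward 2 places in the alphabet, wrapping Z→A, so X, Z, B, D, F → H.
Second component — each term is the sum of the two before it: 3, 4, 7, 11, 18 → 29.
Day: runs backward through the weekdays Mon→Sun, so Sat, Fri, Thu, Wed, Tue → Mon.
Combining the parts gives H-29-Mon.

H-29-Mon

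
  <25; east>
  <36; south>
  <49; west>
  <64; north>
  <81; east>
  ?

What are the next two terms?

<100; south>, <121; west>

First value — perfect squares: 5², 6², 7², …: 25, 36, 49, 64, 81 → 100 → 121.
Direction: repeats east → south → west → north, so east, south, west, north, east → south → west.
So the next two terms are <100; south> and <121; west>.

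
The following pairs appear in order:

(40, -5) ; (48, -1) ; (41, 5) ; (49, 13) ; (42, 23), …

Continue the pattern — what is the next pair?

First entry: alternating steps +8, −7, +8, −7, …, so 40, 48, 41, 49, 42 → 50.
For the second entry, differences are 4, 6, 8, … (increasing by 2 each time): -5, -1, 5, 13, 23 → 35.
Putting it together: (50, 35).

(50, 35)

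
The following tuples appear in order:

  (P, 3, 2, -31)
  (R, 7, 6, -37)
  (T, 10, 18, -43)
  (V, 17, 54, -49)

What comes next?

Letter — letters move forward 2 places in the alphabet: P, R, T, V → X.
Second coordinate: 3, 7, 10, 17 → 27 (each term is the sum of the two before it).
For the third coordinate, ×3 each step: 2, 6, 18, 54 → 162.
Fourth coordinate: -31, -37, -43, -49 → -55 (−6 each step).
Combining the parts gives (X, 27, 162, -55).

(X, 27, 162, -55)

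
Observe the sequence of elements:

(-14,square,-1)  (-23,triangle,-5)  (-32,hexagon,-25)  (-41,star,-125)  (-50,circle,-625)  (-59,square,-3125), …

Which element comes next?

(-68,triangle,-15625)

For the first value, −9 each step: -14, -23, -32, -41, -50, -59 → -68.
Shape: square, triangle, hexagon, star, circle, square → triangle (repeats square → triangle → hexagon → star → circle).
Third value: -1, -5, -25, -125, -625, -3125 → -15625 (×5 each step).
So the next element is (-68,triangle,-15625).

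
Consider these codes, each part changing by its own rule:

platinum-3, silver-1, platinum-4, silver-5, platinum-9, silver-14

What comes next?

Metal: alternates platinum ↔ silver; platinum, silver, platinum, silver, platinum, silver → platinum.
Second component — each term is the sum of the two before it: 3, 1, 4, 5, 9, 14 → 23.
Putting it together: platinum-23.

platinum-23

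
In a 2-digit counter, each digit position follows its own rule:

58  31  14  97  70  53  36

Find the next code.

19

First digit: −2 each step, mod 10, so 5, 3, 1, 9, 7, 5, 3 → 1.
Second digit goes 8, 1, 4, 7, 0, 3, 6 → 9 (+3 each step, mod 10).
Combining the parts gives 19.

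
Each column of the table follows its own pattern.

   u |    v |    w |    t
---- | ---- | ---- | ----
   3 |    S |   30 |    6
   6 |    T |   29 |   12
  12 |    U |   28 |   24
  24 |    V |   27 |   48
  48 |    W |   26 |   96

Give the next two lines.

For the column u, ×2 each step: 3, 6, 12, 24, 48 → 96 → 192.
For the column v, letters move forward 1 place in the alphabet: S, T, U, V, W → X → Y.
For the column w, −1 each step: 30, 29, 28, 27, 26 → 25 → 24.
Column t: always 2 × the column u; 6, 12, 24, 48, 96 → 192 → 384.
So the next two lines are 96  X  25  192 and 192  Y  24  384.

96  X  25  192; 192  Y  24  384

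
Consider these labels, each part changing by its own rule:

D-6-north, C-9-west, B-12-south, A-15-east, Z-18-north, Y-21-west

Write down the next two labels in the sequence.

Letter: letters move back 1 place in the alphabet, wrapping A→Z; D, C, B, A, Z, Y → X → W.
Second component: 6, 9, 12, 15, 18, 21 → 24 → 27 (+3 each step).
Direction: repeats north → west → south → east; north, west, south, east, north, west → south → east.
So the next two labels are X-24-south and W-27-east.

X-24-south then W-27-east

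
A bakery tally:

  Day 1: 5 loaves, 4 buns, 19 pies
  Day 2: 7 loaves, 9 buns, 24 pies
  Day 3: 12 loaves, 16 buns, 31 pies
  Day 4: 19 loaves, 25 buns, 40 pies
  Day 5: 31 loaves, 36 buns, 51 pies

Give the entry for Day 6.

50 loaves, 49 buns, 64 pies

Loaves — each term is the sum of the two before it: 5, 7, 12, 19, 31 → 50.
Buns: perfect squares: 2², 3², 4², …, so 4, 9, 16, 25, 36 → 49.
Pies: differences are 5, 7, 9, … (increasing by 2 each time); 19, 24, 31, 40, 51 → 64.
So the next line is 50 loaves, 49 buns, 64 pies.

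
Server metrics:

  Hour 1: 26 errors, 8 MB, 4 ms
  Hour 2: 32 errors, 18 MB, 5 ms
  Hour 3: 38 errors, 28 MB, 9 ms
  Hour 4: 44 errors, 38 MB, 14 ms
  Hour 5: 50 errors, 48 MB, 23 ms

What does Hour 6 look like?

Errors goes 26, 32, 38, 44, 50 → 56 (+6 each step).
MB — +10 each step: 8, 18, 28, 38, 48 → 58.
Ms: each term is the sum of the two before it, so 4, 5, 9, 14, 23 → 37.
So the next record is 56 errors, 58 MB, 37 ms.

56 errors, 58 MB, 37 ms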